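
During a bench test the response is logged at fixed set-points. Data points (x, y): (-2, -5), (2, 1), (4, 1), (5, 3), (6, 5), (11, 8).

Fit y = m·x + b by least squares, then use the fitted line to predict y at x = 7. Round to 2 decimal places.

Compute the Gram sums: Σx·x = 206, Σx = 26, Σ1 = 6.
Moment sums: Σx·y = 149, Σy = 13.
So MᵀM·[m, b]ᵀ = Mᵀy: [[206, 26]; [26, 6]]·[m, b]ᵀ = [149, 13]ᵀ.
Δ = 206·6 − 26² = 560.
m = (149·6 − 26·13)/560 = 139/140; b = (206·13 − 26·149)/560 = -299/140.
At x = 7: ŷ = (139/140)·(7) + (-299/140)·(1) = 337/70.

ŷ = 4.81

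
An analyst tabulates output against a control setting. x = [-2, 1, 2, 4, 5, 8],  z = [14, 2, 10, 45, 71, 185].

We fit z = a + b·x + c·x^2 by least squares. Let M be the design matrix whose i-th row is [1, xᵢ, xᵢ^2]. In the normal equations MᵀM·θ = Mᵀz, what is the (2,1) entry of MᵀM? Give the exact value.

Row 2 ↔ basis x, column 1 ↔ basis 1, so (MᵀM)_{2,1} = Σᵢ x = (-2)·(1) + (1)·(1) + (2)·(1) + (4)·(1) + (5)·(1) + (8)·(1) = 18.

18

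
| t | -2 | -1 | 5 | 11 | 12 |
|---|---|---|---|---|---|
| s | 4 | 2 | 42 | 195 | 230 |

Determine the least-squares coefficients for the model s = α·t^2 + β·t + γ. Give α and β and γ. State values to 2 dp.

From the data, Σt^2·t^2 = 36019, Σt^2·t = 3175, Σt^2 = 295, Σt·t = 295, Σt = 25, Σ1 = 5.
Moment sums: Σt^2·s = 57783, Σt·s = 5105, Σs = 473.
MᵀM·[α, β, γ]ᵀ = Mᵀs becomes [[36019, 3175, 295]; [3175, 295, 25]; [295, 25, 5]]·[α, β, γ]ᵀ = [57783, 5105, 473]ᵀ.
Solving the 3×3 system (Gaussian elimination) gives α = 1238/807, β = 10658/13719, γ = 4689/22865.

α = 1.53, β = 0.78, γ = 0.21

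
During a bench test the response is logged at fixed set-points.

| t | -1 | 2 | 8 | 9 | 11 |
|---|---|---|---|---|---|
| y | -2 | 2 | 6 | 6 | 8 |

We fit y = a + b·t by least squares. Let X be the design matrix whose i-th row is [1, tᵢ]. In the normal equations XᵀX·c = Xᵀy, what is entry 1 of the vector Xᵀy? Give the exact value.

Entry 1 ↔ basis 1, so (Xᵀy)_{1} = Σᵢ yᵢ = (1)·(-2) + (1)·(2) + (1)·(6) + (1)·(6) + (1)·(8) = 20.

20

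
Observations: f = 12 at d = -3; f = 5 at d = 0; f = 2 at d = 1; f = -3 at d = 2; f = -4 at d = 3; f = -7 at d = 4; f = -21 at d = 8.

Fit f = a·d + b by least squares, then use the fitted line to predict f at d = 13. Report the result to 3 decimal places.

f̂ = -35.032

Entries of XᵀX: Σd·d = 103, Σd = 15, Σ1 = 7.
And Σd·f = -248, Σf = -16.
Normal equations: [[103, 15]; [15, 7]]·[a, b]ᵀ = [-248, -16]ᵀ.
Determinant 103·7 − 15² = 496.
a = ((-248)·7 − 15·(-16))/496 = -187/62; b = (103·(-16) − 15·(-248))/496 = 259/62.
At d = 13: f̂ = (-187/62)·(13) + (259/62)·(1) = -1086/31.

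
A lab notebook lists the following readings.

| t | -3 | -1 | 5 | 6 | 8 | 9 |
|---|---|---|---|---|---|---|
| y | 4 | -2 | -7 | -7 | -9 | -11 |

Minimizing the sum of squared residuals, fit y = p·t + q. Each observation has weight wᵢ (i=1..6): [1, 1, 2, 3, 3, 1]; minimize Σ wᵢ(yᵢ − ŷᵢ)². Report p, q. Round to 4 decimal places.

p = -1.0512, q = -1.0075

AᵀWA·[p, q]ᵀ = AᵀWy reads: 441·p + 57·q = -521;  57·p + 11·q = -71.
(Σwᵢ·t·t = 441, Σwᵢ·t = 57, Σwᵢ·1 = 11, Σwᵢ·t·y = -521, Σwᵢ·y = -71.)
det = 441·11 − 57² = 1602.
p = ((-521)·11 − 57·(-71))/1602 = -842/801; q = (441·(-71) − 57·(-521))/1602 = -269/267.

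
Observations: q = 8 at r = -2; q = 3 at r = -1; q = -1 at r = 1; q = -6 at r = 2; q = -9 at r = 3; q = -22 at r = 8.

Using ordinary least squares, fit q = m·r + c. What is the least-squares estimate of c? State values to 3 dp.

Normal-equation sums: Σr·r = 83, Σr = 11, Σ1 = 6.
Right-hand side: Σr·q = -235, Σq = -27.
So XᵀX·[m, c]ᵀ = Xᵀq: [[83, 11]; [11, 6]]·[m, c]ᵀ = [-235, -27]ᵀ.
Determinant 83·6 − 11² = 377.
m = ((-235)·6 − 11·(-27))/377 = -1113/377; c = (83·(-27) − 11·(-235))/377 = 344/377.

c = 0.912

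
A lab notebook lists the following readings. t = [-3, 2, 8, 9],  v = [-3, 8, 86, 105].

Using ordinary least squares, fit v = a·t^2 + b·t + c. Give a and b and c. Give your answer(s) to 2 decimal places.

a = 0.97, b = 3.20, c = -2.17

Setting ∂/∂a … = 0 gives: 10754·a + 1222·b + 158·c = 14014;  1222·a + 158·b + 16·c = 1658;  158·a + 16·b + 4·c = 196.
(Σt^2·t^2 = 10754, Σt^2·t = 1222, Σt^2 = 158, Σt·t = 158, Σt = 16, Σ1 = 4, Σt^2·v = 14014, Σt·v = 1658, Σv = 196.)
Inverting the 3×3 Gram matrix, [a, b, c]ᵀ = [4106/4229, 13549/4229, -9162/4229]ᵀ.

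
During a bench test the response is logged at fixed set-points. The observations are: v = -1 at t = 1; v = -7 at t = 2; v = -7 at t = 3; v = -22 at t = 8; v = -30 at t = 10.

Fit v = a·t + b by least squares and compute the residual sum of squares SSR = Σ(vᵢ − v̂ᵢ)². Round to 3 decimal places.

SSR = 7.936

MᵀM·[a, b]ᵀ = Mᵀv reads: 178·a + 24·b = -512;  24·a + 5·b = -67.
Determinant 178·5 − 24² = 314.
a = ((-512)·5 − 24·(-67))/314 = -476/157; b = (178·(-67) − 24·(-512))/314 = 181/157.
Residuals: 138/157, -328/157, 148/157, 173/157, -131/157; SSR = 1246/157.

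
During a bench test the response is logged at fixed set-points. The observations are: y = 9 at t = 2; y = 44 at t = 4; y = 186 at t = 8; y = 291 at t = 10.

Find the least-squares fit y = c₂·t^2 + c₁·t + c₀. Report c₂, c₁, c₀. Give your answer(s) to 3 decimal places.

Compute the Gram sums: Σt^2·t^2 = 14368, Σt^2·t = 1584, Σt^2 = 184, Σt·t = 184, Σt = 24, Σ1 = 4.
And Σt^2·y = 41744, Σt·y = 4592, Σy = 530.
So MᵀM·[c₂, c₁, c₀]ᵀ = Mᵀy: [[14368, 1584, 184]; [1584, 184, 24]; [184, 24, 4]]·[c₂, c₁, c₀]ᵀ = [41744, 4592, 530]ᵀ.
Solving the 3×3 system (Gaussian elimination) gives c₂ = 35/12, c₁ = 3/10, c₀ = -52/15.

c₂ = 2.917, c₁ = 0.300, c₀ = -3.467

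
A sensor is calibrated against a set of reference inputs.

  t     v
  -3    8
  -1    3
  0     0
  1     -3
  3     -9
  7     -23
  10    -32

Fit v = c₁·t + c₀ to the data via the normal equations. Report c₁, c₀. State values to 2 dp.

Normal-equation sums: Σt·t = 169, Σt = 17, Σ1 = 7.
Right-hand side: Σt·v = -538, Σv = -56.
Δ = 169·7 − 17² = 894.
c₁ = ((-538)·7 − 17·(-56))/894 = -469/149; c₀ = (169·(-56) − 17·(-538))/894 = -53/149.

c₁ = -3.15, c₀ = -0.36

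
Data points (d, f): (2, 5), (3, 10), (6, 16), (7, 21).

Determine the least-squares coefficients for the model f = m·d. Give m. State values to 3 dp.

m = 2.888

The normal equations are: 98·m = 283.
m = 283/98 = 2.88776.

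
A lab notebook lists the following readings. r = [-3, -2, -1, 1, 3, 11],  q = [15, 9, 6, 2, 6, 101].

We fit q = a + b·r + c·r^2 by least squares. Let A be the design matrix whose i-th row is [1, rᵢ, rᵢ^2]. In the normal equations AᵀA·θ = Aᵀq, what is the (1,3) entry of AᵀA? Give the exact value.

Row 1 ↔ basis 1, column 3 ↔ basis r^2, so (AᵀA)_{1,3} = Σᵢ r^2 = (1)·(9) + (1)·(4) + (1)·(1) + (1)·(1) + (1)·(9) + (1)·(121) = 145.

145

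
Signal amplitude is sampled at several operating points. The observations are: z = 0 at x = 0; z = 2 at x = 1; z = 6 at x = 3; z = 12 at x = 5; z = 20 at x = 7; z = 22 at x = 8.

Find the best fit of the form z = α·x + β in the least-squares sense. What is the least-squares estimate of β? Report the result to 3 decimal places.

β = -1.051

The normal equations are: 148·α + 24·β = 396;  24·α + 6·β = 62.
(Σx·x = 148, Σx = 24, Σ1 = 6, Σx·z = 396, Σz = 62.)
Δ = 148·6 − 24² = 312.
α = (396·6 − 24·62)/312 = 37/13; β = (148·62 − 24·396)/312 = -41/39.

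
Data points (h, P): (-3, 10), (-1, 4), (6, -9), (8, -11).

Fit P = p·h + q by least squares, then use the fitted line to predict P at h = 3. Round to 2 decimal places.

The normal system MᵀM·[p, q]ᵀ = MᵀP is [[110, 10]; [10, 4]]·[p, q]ᵀ = [-176, -6]ᵀ.
Δ = 110·4 − 10² = 340.
p = ((-176)·4 − 10·(-6))/340 = -161/85; q = (110·(-6) − 10·(-176))/340 = 55/17.
At h = 3: P̂ = (-161/85)·(3) + (55/17)·(1) = -208/85.

P̂ = -2.45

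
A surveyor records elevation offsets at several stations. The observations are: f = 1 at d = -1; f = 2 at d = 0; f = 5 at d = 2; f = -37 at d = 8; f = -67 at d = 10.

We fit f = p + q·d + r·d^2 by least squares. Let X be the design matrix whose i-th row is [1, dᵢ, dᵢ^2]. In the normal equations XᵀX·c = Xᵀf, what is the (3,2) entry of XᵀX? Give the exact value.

Row 3 ↔ basis d^2, column 2 ↔ basis d, so (XᵀX)_{3,2} = Σᵢ (d^2)·(d) = (1)·(-1) + (0)·(0) + (4)·(2) + (64)·(8) + (100)·(10) = 1519.

1519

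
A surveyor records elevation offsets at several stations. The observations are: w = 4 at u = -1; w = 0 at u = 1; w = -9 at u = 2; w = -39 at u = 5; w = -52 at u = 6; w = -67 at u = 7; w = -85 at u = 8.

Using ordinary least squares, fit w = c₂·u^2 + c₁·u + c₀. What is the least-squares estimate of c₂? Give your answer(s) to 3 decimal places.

Normal-equation sums: Σu^2·u^2 = 8436, Σu^2·u = 1204, Σu^2 = 180, Σu·u = 180, Σu = 28, Σ1 = 7.
Right-hand side: Σu^2·w = -11602, Σu·w = -1678, Σw = -248.
Row-reducing yields c₂ = -10179/10784, c₁ = -36341/10784, c₀ = 3131/1348.

c₂ = -0.944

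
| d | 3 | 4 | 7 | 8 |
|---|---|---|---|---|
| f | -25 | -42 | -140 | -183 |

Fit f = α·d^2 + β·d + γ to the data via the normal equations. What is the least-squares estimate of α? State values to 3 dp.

α = -3.250

MᵀM·[α, β, γ]ᵀ = Mᵀf reads: 6834·α + 946·β + 138·γ = -19469;  946·α + 138·β + 22·γ = -2687;  138·α + 22·β + 4·γ = -390.
Solving the 3×3 system (Gaussian elimination) gives α = -13/4, β = 263/68, γ = -113/17.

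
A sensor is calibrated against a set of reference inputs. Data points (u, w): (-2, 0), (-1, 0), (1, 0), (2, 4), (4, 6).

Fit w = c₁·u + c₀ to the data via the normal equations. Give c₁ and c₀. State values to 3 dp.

With design matrix A, AᵀA = [[26, 4]; [4, 5]] and Aᵀw = [32, 10]ᵀ.
Eliminating c₀: 5·(row 1) − 4·(row 2) gives 114·c₁ = 5·32 − 4·10 = 120, so c₁ = 20/19.
Then c₀ = (10 − 4·(20/19))/5 = 22/19.

c₁ = 1.053, c₀ = 1.158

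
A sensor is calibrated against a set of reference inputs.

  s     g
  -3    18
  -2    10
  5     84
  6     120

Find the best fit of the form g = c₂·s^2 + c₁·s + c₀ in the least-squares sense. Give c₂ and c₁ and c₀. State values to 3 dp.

c₂ = 2.750, c₁ = 2.796, c₀ = 2.931

Forming XᵀX = [[2018, 306, 74]; [306, 74, 6]; [74, 6, 4]] and Xᵀg = [6622, 1066, 232]ᵀ gives XᵀX·[c₂, c₁, c₀]ᵀ = Xᵀg.
Row-reducing yields c₂ = 11/4, c₁ = 727/260, c₀ = 381/130.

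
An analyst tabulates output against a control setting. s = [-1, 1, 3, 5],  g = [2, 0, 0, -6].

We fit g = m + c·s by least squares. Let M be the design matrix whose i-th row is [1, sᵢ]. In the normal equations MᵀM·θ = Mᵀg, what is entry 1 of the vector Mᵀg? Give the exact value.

Entry 1 ↔ basis 1, so (Mᵀg)_{1} = Σᵢ gᵢ = (1)·(2) + (1)·(0) + (1)·(0) + (1)·(-6) = -4.

-4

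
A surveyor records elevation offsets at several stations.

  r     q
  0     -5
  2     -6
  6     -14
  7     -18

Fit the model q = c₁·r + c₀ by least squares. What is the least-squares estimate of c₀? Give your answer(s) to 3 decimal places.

With design matrix A, AᵀA = [[89, 15]; [15, 4]] and Aᵀq = [-222, -43]ᵀ.
Determinant 89·4 − 15² = 131.
c₁ = ((-222)·4 − 15·(-43))/131 = -243/131; c₀ = (89·(-43) − 15·(-222))/131 = -497/131.

c₀ = -3.794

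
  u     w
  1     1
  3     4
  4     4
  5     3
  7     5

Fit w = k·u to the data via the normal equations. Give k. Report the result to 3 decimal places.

The normal system XᵀX·[k]ᵀ = Xᵀw is [[100]]·[k]ᵀ = [79]ᵀ.
Hence k = 79 / 100 ≈ 0.79.

k = 0.790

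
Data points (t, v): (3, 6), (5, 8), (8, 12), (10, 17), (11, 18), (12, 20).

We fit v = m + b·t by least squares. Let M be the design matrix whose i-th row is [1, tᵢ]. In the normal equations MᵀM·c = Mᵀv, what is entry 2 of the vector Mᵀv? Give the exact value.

Entry 2 ↔ basis t, so (Mᵀv)_{2} = Σᵢ (t)·vᵢ = (3)·(6) + (5)·(8) + (8)·(12) + (10)·(17) + (11)·(18) + (12)·(20) = 762.

762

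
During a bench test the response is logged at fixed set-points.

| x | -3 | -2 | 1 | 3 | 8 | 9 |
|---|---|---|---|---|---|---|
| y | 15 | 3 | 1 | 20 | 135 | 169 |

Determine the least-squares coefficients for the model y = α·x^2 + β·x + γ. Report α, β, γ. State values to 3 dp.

Compute the Gram sums: Σx^2·x^2 = 10836, Σx^2·x = 1234, Σx^2 = 168, Σx·x = 168, Σx = 16, Σ1 = 6.
Moment sums: Σx^2·y = 22657, Σx·y = 2611, Σy = 343.
Row-reducing yields α = 151329/75374, β = 71129/75374, γ = -118009/75374.

α = 2.008, β = 0.944, γ = -1.566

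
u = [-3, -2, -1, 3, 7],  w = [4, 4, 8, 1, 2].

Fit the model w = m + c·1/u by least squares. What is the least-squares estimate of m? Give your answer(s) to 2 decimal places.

m = 2.46

From the data, Σ1 = 5, Σ1/u = -19/14, Σ1/u·1/u = 2633/1764.
For Mᵀw: Σw = 19, Σ1/u·w = -75/7.
Normal equations: [[5, -19/14]; [-19/14, 2633/1764]]·[m, c]ᵀ = [19, -75/7]ᵀ.
Eliminating c: (2633/1764)·(row 1) − (-19/14)·(row 2) gives (2479/441)·m = (2633/1764)·19 − (-19/14)·(-75/7) = 24377/1764, so m = 24377/9916.
Then c = ((-75/7) − (-19/14)·(24377/9916))/(2633/1764) = -24507/4958.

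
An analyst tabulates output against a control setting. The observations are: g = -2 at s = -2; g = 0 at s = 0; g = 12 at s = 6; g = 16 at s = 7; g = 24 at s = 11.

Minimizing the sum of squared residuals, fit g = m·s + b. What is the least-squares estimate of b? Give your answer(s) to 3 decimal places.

Normal-equation sums: Σs·s = 210, Σs = 22, Σ1 = 5.
And Σs·g = 452, Σg = 50.
Normal equations: [[210, 22]; [22, 5]]·[m, b]ᵀ = [452, 50]ᵀ.
Eliminating b: 5·(row 1) − 22·(row 2) gives 566·m = 5·452 − 22·50 = 1160, so m = 580/283.
Then b = (50 − 22·(580/283))/5 = 278/283.

b = 0.982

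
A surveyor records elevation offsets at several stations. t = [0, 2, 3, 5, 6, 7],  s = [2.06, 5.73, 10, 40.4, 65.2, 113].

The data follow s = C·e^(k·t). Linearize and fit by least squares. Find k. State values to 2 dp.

k = 0.59

Taking logs, ln s = k·t + ln C, so regress ln s on t.
AᵀA = [[123.0000, 23.0000]; [23.0000, 6]], rhs = [87.0498, 17.3747]ᵀ  (here Σt = 23.0000, Σ(t)² = 123.0000, Σln s = 17.3747, Σt·ln s = 87.0498).
Solving (det = 209.0000): k = 0.58699, ln C = 0.64565.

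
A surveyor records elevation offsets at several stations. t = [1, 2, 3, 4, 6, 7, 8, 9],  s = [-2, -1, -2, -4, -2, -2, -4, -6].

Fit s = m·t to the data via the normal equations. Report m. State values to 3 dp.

Sums needed: Σt·t = 260.
Right-hand side: Σt·s = -138.
So MᵀM·[m]ᵀ = Mᵀs: [[260]]·[m]ᵀ = [-138]ᵀ.
m = (-138)/260 = -0.530769.

m = -0.531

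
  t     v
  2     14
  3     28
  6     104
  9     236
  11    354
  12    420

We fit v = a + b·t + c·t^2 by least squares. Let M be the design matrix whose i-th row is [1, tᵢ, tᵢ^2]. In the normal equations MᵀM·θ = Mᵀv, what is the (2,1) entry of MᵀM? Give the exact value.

43

Row 2 ↔ basis t, column 1 ↔ basis 1, so (MᵀM)_{2,1} = Σᵢ t = (2)·(1) + (3)·(1) + (6)·(1) + (9)·(1) + (11)·(1) + (12)·(1) = 43.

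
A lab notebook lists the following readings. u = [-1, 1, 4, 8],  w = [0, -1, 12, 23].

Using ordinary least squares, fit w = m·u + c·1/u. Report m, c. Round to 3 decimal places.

Forming AᵀA = [[82, 4]; [4, 133/64]] and Aᵀw = [231, 39/8]ᵀ gives AᵀA·[m, c]ᵀ = Aᵀw.
Eliminating c: (133/64)·(row 1) − 4·(row 2) gives (4941/32)·m = (133/64)·231 − 4·(39/8) = 29475/64, so m = 3275/1098.
Then c = ((39/8) − 4·(3275/1098))/(133/64) = -1864/549.

m = 2.983, c = -3.395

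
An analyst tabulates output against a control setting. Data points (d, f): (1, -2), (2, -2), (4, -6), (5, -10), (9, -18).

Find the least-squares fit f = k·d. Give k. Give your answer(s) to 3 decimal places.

k = -1.906

The normal system XᵀX·[k]ᵀ = Xᵀf is [[127]]·[k]ᵀ = [-242]ᵀ.
Hence k = -242 / 127 ≈ -1.90551.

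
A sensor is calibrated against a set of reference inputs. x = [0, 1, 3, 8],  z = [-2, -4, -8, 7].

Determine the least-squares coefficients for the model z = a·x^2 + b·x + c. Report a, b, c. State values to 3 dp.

With design matrix A, AᵀA = [[4178, 540, 74]; [540, 74, 12]; [74, 12, 4]] and Aᵀz = [372, 28, -7]ᵀ.
Inverting the 3×3 Gram matrix, [a, b, c]ᵀ = [3475/5618, -206/53, -8611/5618]ᵀ.

a = 0.619, b = -3.887, c = -1.533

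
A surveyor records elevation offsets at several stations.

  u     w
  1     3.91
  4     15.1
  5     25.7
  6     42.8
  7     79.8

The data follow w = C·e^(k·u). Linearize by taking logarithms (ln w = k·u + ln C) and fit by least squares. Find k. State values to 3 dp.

Let Y = ln w. Fitting Y = k·u + ln C by least squares:
Σu = 23.0000, Σ(u)² = 127.0000, Σln w = 15.4608, Σu·ln w = 81.6507.
Equations: 127.0000·k + 23.0000·ln C = 81.6507;  23.0000·k + 5·ln C = 15.4608.
Solving (det = 106.0000): k = 0.49675, ln C = 0.80712.

k = 0.497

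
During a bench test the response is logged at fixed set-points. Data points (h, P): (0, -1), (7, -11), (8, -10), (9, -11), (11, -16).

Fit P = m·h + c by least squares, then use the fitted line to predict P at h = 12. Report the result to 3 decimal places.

P̂ = -16.157

From the data, Σh·h = 315, Σh = 35, Σ1 = 5.
And Σh·P = -432, ΣP = -49.
Determinant 315·5 − 35² = 350.
m = ((-432)·5 − 35·(-49))/350 = -89/70; c = (315·(-49) − 35·(-432))/350 = -9/10.
At h = 12: P̂ = (-89/70)·(12) + (-9/10)·(1) = -1131/70.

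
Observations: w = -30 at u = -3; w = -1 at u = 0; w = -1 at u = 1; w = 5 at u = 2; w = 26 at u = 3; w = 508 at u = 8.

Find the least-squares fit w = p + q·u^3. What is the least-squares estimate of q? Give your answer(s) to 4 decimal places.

q = 0.9963

The normal system XᵀX·[p, q]ᵀ = Xᵀw is [[6, 521]; [521, 263667]]·[p, q]ᵀ = [507, 261647]ᵀ.
Δ = 6·263667 − 521² = 1310561.
p = (507·263667 − 521·261647)/1310561 = -2638918/1310561; q = (6·261647 − 521·507)/1310561 = 1305735/1310561.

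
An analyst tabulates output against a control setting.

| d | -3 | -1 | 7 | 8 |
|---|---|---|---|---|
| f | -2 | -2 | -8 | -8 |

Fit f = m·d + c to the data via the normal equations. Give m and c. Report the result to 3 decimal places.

Entries of XᵀX: Σd·d = 123, Σd = 11, Σ1 = 4.
Right-hand side: Σd·f = -112, Σf = -20.
Eliminating c: 4·(row 1) − 11·(row 2) gives 371·m = 4·(-112) − 11·(-20) = -228, so m = -228/371.
Then c = ((-20) − 11·(-228/371))/4 = -1228/371.

m = -0.615, c = -3.310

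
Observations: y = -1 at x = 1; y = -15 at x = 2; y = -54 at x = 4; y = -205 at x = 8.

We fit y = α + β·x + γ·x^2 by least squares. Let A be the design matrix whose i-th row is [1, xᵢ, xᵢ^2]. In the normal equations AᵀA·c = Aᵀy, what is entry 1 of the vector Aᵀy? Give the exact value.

Entry 1 ↔ basis 1, so (Aᵀy)_{1} = Σᵢ yᵢ = (1)·(-1) + (1)·(-15) + (1)·(-54) + (1)·(-205) = -275.

-275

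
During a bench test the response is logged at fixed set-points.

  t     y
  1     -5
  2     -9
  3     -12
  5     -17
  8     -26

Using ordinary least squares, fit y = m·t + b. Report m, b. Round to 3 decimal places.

m = -2.916, b = -2.721

The normal system XᵀX·[m, b]ᵀ = Xᵀy is [[103, 19]; [19, 5]]·[m, b]ᵀ = [-352, -69]ᵀ.
Δ = 103·5 − 19² = 154.
m = ((-352)·5 − 19·(-69))/154 = -449/154; b = (103·(-69) − 19·(-352))/154 = -419/154.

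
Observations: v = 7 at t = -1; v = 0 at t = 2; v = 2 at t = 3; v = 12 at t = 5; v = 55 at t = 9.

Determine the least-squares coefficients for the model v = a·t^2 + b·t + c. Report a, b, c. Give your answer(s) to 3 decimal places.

The normal equations are: 7284·a + 888·b + 120·c = 4780;  888·a + 120·b + 18·c = 554;  120·a + 18·b + 5·c = 76.
(Σt^2·t^2 = 7284, Σt^2·t = 888, Σt^2 = 120, Σt·t = 120, Σt = 18, Σ1 = 5, Σt^2·v = 4780, Σt·v = 554, Σv = 76.)
Row-reducing yields a = 1226/1221, b = -2617/814, c = 99/37.

a = 1.004, b = -3.215, c = 2.676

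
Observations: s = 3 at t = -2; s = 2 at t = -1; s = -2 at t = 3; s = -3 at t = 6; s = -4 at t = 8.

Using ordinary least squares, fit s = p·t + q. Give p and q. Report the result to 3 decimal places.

p = -0.706, q = 1.176

The normal equations are: 114·p + 14·q = -64;  14·p + 5·q = -4.
(Σt·t = 114, Σt = 14, Σ1 = 5, Σt·s = -64, Σs = -4.)
Determinant 114·5 − 14² = 374.
p = ((-64)·5 − 14·(-4))/374 = -12/17; q = (114·(-4) − 14·(-64))/374 = 20/17.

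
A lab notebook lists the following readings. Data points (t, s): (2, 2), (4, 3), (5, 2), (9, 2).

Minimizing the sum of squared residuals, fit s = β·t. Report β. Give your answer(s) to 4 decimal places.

β = 0.3492

Compute the Gram sums: Σt·t = 126.
And Σt·s = 44.
β = 44/126 = 0.349206.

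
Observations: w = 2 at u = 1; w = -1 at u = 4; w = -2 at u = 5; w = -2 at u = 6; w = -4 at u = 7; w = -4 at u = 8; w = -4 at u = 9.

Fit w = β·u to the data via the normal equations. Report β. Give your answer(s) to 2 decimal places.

Normal-equation sums: Σu·u = 272.
For Mᵀw: Σu·w = -120.
Normal equations: [[272]]·[β]ᵀ = [-120]ᵀ.
Hence β = -120 / 272 ≈ -0.441176.

β = -0.44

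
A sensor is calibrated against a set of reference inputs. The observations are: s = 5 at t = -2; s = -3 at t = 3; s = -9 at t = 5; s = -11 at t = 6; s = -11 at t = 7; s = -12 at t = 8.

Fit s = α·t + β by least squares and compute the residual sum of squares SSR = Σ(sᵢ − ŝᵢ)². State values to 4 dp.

SSR = 6.4478

The normal equations are: 187·α + 27·β = -303;  27·α + 6·β = -41.
Eliminating β: 6·(row 1) − 27·(row 2) gives 393·α = 6·(-303) − 27·(-41) = -711, so α = -237/131.
Then β = ((-41) − 27·(-237/131))/6 = 514/393.
Residuals: 29/393, 440/393, -496/393, -571/393, 140/393, 458/393; SSR = 2534/393.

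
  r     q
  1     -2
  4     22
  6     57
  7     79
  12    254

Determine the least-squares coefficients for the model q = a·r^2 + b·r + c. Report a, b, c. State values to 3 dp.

a = 1.929, b = -1.837, c = -1.910

The normal equations are: 24690·a + 2352·b + 246·c = 42849;  2352·a + 246·b + 30·c = 4029;  246·a + 30·b + 5·c = 410.
(Σr^2·r^2 = 24690, Σr^2·r = 2352, Σr^2 = 246, Σr·r = 246, Σr = 30, Σ1 = 5, Σr^2·q = 42849, Σr·q = 4029, Σq = 410.)
Inverting the 3×3 Gram matrix, [a, b, c]ᵀ = [33955/17598, -32323/17598, -5602/2933]ᵀ.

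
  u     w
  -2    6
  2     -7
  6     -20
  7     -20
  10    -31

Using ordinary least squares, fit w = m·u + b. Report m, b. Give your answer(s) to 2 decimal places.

The normal system MᵀM·[m, b]ᵀ = Mᵀw is [[193, 23]; [23, 5]]·[m, b]ᵀ = [-596, -72]ᵀ.
Δ = 193·5 − 23² = 436.
m = ((-596)·5 − 23·(-72))/436 = -331/109; b = (193·(-72) − 23·(-596))/436 = -47/109.

m = -3.04, b = -0.43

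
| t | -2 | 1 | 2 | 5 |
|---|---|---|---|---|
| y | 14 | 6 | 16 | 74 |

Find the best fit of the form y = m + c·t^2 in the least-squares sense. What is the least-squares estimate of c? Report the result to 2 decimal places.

From the data, Σ1 = 4, Σt^2 = 34, Σt^2·t^2 = 658.
And Σy = 110, Σt^2·y = 1976.
Normal equations: [[4, 34]; [34, 658]]·[m, c]ᵀ = [110, 1976]ᵀ.
Determinant 4·658 − 34² = 1476.
m = (110·658 − 34·1976)/1476 = 433/123; c = (4·1976 − 34·110)/1476 = 347/123.

c = 2.82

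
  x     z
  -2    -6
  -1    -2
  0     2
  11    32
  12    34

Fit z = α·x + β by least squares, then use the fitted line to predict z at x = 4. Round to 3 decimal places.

Forming MᵀM = [[270, 20]; [20, 5]] and Mᵀz = [774, 60]ᵀ gives MᵀM·[α, β]ᵀ = Mᵀz.
Determinant 270·5 − 20² = 950.
α = (774·5 − 20·60)/950 = 267/95; β = (270·60 − 20·774)/950 = 72/95.
At x = 4: ẑ = (267/95)·(4) + (72/95)·(1) = 12.

ẑ = 12.000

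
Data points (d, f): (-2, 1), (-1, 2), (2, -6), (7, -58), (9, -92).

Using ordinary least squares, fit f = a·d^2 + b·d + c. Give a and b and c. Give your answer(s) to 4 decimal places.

XᵀX·[a, b, c]ᵀ = Xᵀf reads: 8995·a + 1071·b + 139·c = -10312;  1071·a + 139·b + 15·c = -1250;  139·a + 15·b + 5·c = -153.
Inverting the 3×3 Gram matrix, [a, b, c]ᵀ = [-65243/68224, -120173/68224, 21655/17056]ᵀ.

a = -0.9563, b = -1.7614, c = 1.2696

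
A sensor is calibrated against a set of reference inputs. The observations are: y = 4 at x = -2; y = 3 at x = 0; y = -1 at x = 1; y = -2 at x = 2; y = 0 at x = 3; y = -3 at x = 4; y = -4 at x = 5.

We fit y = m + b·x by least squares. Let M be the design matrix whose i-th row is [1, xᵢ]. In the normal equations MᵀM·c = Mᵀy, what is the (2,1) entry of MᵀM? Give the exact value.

13

Row 2 ↔ basis x, column 1 ↔ basis 1, so (MᵀM)_{2,1} = Σᵢ x = (-2)·(1) + (0)·(1) + (1)·(1) + (2)·(1) + (3)·(1) + (4)·(1) + (5)·(1) = 13.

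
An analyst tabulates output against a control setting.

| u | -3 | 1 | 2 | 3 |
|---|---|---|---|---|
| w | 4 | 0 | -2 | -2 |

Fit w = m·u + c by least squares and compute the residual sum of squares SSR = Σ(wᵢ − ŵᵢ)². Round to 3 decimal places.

SSR = 0.675

Forming XᵀX = [[23, 3]; [3, 4]] and Xᵀw = [-22, 0]ᵀ gives XᵀX·[m, c]ᵀ = Xᵀw.
Δ = 23·4 − 3² = 83.
m = ((-22)·4 − 3·0)/83 = -88/83; c = (23·0 − 3·(-22))/83 = 66/83.
Residuals: 2/83, 22/83, -56/83, 32/83; SSR = 56/83.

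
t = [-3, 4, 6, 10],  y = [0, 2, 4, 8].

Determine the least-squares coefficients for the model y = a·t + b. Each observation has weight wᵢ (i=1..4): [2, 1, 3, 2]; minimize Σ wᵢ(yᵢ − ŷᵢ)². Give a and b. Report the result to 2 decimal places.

The normal system AᵀWA·[a, b]ᵀ = AᵀWy is [[342, 36]; [36, 8]]·[a, b]ᵀ = [240, 30]ᵀ.
Determinant 342·8 − 36² = 1440.
a = (240·8 − 36·30)/1440 = 7/12; b = (342·30 − 36·240)/1440 = 9/8.

a = 0.58, b = 1.13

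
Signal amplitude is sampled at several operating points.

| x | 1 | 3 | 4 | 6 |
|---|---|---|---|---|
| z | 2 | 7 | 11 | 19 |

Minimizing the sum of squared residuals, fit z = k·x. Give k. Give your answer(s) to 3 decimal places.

k = 2.919

The normal equations are: 62·k = 181.
(Σx·x = 62, Σx·z = 181.)
Hence k = 181 / 62 ≈ 2.91935.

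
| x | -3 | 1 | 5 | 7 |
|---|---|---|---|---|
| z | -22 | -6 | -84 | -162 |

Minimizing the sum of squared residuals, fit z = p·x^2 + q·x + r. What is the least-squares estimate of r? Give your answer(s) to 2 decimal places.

Sums needed: Σx^2·x^2 = 3108, Σx^2·x = 442, Σx^2 = 84, Σx·x = 84, Σx = 10, Σ1 = 4.
Moment sums: Σx^2·z = -10242, Σx·z = -1494, Σz = -274.
Row-reducing yields p = -4819/1592, q = -360/199, r = -653/1592.

r = -0.41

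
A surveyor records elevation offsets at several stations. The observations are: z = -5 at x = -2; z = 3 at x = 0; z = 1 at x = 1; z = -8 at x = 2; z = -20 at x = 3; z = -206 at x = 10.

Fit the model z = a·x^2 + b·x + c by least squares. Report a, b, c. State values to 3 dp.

a = -1.994, b = -0.886, c = 2.122

Normal-equation sums: Σx^2·x^2 = 10114, Σx^2·x = 1028, Σx^2 = 118, Σx·x = 118, Σx = 14, Σ1 = 6.
Moment sums: Σx^2·z = -20831, Σx·z = -2125, Σz = -235.
So MᵀM·[a, b, c]ᵀ = Mᵀz: [[10114, 1028, 118]; [1028, 118, 14]; [118, 14, 6]]·[a, b, c]ᵀ = [-20831, -2125, -235]ᵀ.
Row-reducing yields a = -49123/24631, b = -21816/24631, c = 104551/49262.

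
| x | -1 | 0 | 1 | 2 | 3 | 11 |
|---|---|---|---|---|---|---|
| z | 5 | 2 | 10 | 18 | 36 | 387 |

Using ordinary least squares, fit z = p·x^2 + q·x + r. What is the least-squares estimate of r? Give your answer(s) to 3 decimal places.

r = 3.391

Sums needed: Σx^2·x^2 = 14740, Σx^2·x = 1366, Σx^2 = 136, Σx·x = 136, Σx = 16, Σ1 = 6.
For Aᵀz: Σx^2·z = 47238, Σx·z = 4406, Σz = 458.
AᵀA·[p, q, r]ᵀ = Aᵀz becomes [[14740, 1366, 136]; [1366, 136, 16]; [136, 16, 6]]·[p, q, r]ᵀ = [47238, 4406, 458]ᵀ.
Row-reducing yields p = 749/249, q = 15557/8715, r = 9851/2905.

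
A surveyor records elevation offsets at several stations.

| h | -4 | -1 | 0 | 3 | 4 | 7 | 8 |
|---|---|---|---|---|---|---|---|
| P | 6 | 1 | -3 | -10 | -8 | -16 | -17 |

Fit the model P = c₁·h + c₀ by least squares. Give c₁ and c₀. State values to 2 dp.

c₁ = -1.94, c₀ = -2.00

Setting ∂/∂c₁ … = 0 gives: 155·c₁ + 17·c₀ = -335;  17·c₁ + 7·c₀ = -47.
Δ = 155·7 − 17² = 796.
c₁ = ((-335)·7 − 17·(-47))/796 = -773/398; c₀ = (155·(-47) − 17·(-335))/796 = -795/398.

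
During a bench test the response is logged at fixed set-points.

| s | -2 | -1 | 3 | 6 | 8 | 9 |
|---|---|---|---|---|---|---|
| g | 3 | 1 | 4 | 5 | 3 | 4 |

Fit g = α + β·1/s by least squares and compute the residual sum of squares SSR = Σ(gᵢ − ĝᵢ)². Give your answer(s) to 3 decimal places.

SSR = 2.365

With design matrix X, XᵀX = [[6, -55/72]; [-55/72, 7345/5184]] and Xᵀg = [20, 35/72]ᵀ.
Determinant 6·(7345/5184) − (-55/72)² = 41045/5184.
α = (20·(7345/5184) − (-55/72)·(35/72))/(41045/5184) = 29765/8209; β = (6·(35/72) − (-55/72)·20)/(41045/5184) = 18864/8209.
Residuals: 4294/8209, -2692/8209, -3217/8209, 8136/8209, -7496/8209, 975/8209; SSR = 19414/8209.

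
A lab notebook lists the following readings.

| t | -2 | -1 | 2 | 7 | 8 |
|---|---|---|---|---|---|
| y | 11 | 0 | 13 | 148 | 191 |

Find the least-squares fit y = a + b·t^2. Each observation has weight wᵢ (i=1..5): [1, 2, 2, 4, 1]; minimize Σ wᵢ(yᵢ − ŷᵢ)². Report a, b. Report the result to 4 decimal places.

a = -1.0111, b = 3.0296

Entries of AᵀWA: Σwᵢ·1 = 10, Σwᵢ·t^2 = 274, Σwᵢ·t^2·t^2 = 13750.
And Σwᵢ·y = 820, Σwᵢ·t^2·y = 41380.
det = 10·13750 − 274² = 62424.
a = (820·13750 − 274·41380)/62424 = -2630/2601; b = (10·41380 − 274·820)/62424 = 7880/2601.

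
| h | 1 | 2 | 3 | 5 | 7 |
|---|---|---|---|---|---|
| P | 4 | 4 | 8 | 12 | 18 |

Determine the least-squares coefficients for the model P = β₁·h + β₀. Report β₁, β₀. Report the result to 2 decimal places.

XᵀX·[β₁, β₀]ᵀ = XᵀP reads: 88·β₁ + 18·β₀ = 222;  18·β₁ + 5·β₀ = 46.
(Σh·h = 88, Σh = 18, Σ1 = 5, Σh·P = 222, ΣP = 46.)
Determinant 88·5 − 18² = 116.
β₁ = (222·5 − 18·46)/116 = 141/58; β₀ = (88·46 − 18·222)/116 = 13/29.

β₁ = 2.43, β₀ = 0.45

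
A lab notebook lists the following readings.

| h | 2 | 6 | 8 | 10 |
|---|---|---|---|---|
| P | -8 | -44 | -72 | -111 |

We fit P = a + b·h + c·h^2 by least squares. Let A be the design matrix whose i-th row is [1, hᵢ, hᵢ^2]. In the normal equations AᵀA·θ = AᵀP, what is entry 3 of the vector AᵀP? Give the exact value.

-17324

Entry 3 ↔ basis h^2, so (AᵀP)_{3} = Σᵢ (h^2)·Pᵢ = (4)·(-8) + (36)·(-44) + (64)·(-72) + (100)·(-111) = -17324.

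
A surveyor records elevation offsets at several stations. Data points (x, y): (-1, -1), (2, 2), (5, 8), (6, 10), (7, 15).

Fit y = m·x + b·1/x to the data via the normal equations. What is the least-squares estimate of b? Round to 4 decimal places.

Normal-equation sums: Σx·x = 115, Σx·1/x = 5, Σ1/x·1/x = 29507/22050.
Moment sums: Σx·y = 210, Σ1/x·y = 778/105.
det = 115·(29507/22050) − 5² = 568411/4410.
m = (210·(29507/22050) − 5·(778/105))/(568411/4410) = 1075914/568411; b = (115·(778/105) − 5·210)/(568411/4410) = -872760/568411.

b = -1.5354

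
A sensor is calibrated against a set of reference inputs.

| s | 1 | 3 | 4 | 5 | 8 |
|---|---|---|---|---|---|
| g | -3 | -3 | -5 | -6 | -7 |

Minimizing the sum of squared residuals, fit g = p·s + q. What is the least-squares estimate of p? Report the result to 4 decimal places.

p = -0.6418

The normal system AᵀA·[p, q]ᵀ = Aᵀg is [[115, 21]; [21, 5]]·[p, q]ᵀ = [-118, -24]ᵀ.
Determinant 115·5 − 21² = 134.
p = ((-118)·5 − 21·(-24))/134 = -43/67; q = (115·(-24) − 21·(-118))/134 = -141/67.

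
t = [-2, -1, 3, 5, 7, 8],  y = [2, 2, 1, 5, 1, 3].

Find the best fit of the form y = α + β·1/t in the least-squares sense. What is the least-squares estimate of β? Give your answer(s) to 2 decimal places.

Normal-equation sums: Σ1 = 6, Σ1/t = -587/840, Σ1/t·1/t = 1014049/705600.
For Mᵀy: Σy = 14, Σ1/t·y = -193/168.
MᵀM·[α, β]ᵀ = Mᵀy becomes [[6, -587/840]; [-587/840, 1014049/705600]]·[α, β]ᵀ = [14, -193/168]ᵀ.
det = 6·(1014049/705600) − (-587/840)² = 229589/28224.
α = (14·(1014049/705600) − (-587/840)·(-193/168))/(229589/28224) = 13630231/5739725; β = (6·(-193/168) − (-587/840)·14)/(229589/28224) = 407904/1147945.

β = 0.36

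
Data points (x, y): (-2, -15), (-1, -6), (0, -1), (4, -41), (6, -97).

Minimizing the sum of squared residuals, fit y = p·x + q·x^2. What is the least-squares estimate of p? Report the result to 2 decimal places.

MᵀM·[p, q]ᵀ = Mᵀy reads: 57·p + 271·q = -710;  271·p + 1569·q = -4214.
Eliminating q: 1569·(row 1) − 271·(row 2) gives 15992·p = 1569·(-710) − 271·(-4214) = 28004, so p = 7001/3998.
Then q = ((-4214) − 271·(7001/3998))/1569 = -11947/3998.

p = 1.75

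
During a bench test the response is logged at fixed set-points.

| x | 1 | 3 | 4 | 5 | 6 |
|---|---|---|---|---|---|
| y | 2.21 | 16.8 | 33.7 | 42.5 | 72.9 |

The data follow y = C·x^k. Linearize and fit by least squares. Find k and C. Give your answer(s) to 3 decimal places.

With ln yᵢ as the transformed response and ln xᵢ as the regressor:
Sums: Σln x = 5.8861, Σ(ln x)² = 8.9295, Σln y = 15.1705, Σln x·ln y = 21.6955.
Normal system: [[8.9295, 5.8861]; [5.8861, 5]]·[k, ln C]ᵀ = [21.6955, 15.1705]ᵀ.
Δ = 8.9295·5 − (5.8861)² = 10.0010; k = (21.6955·5 − 5.8861·15.1705)/10.0010 = 1.91806, ln C = (8.9295·15.1705 − 5.8861·21.6955)/10.0010 = 0.77612, so C = exp(0.77612) = 2.17302.

k = 1.918, C = 2.173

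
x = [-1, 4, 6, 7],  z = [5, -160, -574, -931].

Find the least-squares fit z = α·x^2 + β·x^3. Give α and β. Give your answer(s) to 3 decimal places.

Normal-equation sums: Σx^2·x^2 = 3954, Σx^2·x^3 = 25606, Σx^3·x^3 = 168402.
For Mᵀz: Σx^2·z = -68838, Σx^3·z = -453562.
MᵀM·[α, β]ᵀ = Mᵀz becomes [[3954, 25606]; [25606, 168402]]·[α, β]ᵀ = [-68838, -453562]ᵀ.
det = 3954·168402 − 25606² = 10194272.
α = ((-68838)·168402 − 25606·(-453562))/10194272 = 1340731/637142; β = (3954·(-453562) − 25606·(-68838))/10194272 = -1919895/637142.

α = 2.104, β = -3.013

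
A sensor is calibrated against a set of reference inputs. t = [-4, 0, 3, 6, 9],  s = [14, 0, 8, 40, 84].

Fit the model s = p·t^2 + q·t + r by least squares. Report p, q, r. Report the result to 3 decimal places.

The normal equations are: 8194·p + 908·q + 142·r = 8540;  908·p + 142·q + 14·r = 964;  142·p + 14·q + 5·r = 146.
(Σt^2·t^2 = 8194, Σt^2·t = 908, Σt^2 = 142, Σt·t = 142, Σt = 14, Σ1 = 5, Σt^2·s = 8540, Σt·s = 964, Σs = 146.)
Solving the 3×3 system (Gaussian elimination) gives p = 70120/69693, q = 28252/69693, r = -11826/23231.

p = 1.006, q = 0.405, r = -0.509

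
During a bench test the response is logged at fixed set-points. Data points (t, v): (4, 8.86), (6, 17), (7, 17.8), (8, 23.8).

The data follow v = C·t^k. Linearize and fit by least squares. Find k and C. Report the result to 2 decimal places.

k = 1.37, C = 1.35

With ln vᵢ as the transformed response and ln tᵢ as the regressor:
Σln t = 7.2034, Σ(ln t)² = 13.2429, Σln v = 11.0636, Σln t·ln v = 20.2945.
Normal system: [[13.2429, 7.2034]; [7.2034, 4]]·[k, ln C]ᵀ = [20.2945, 11.0636]ᵀ.
Δ = 13.2429·4 − (7.2034)² = 1.0824; k = (20.2945·4 − 7.2034·11.0636)/1.0824 = 1.36943, ln C = (13.2429·11.0636 − 7.2034·20.2945)/1.0824 = 0.29977, so C = exp(0.29977) = 1.34954.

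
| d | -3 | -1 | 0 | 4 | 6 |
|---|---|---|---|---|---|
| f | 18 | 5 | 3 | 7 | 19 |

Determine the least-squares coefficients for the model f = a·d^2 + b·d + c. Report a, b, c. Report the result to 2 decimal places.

a = 0.87, b = -2.44, c = 2.56

With design matrix X, XᵀX = [[1634, 252, 62]; [252, 62, 6]; [62, 6, 5]] and Xᵀf = [963, 83, 52]ᵀ.
Solving the 3×3 system (Gaussian elimination) gives a = 34447/39678, b = -32241/13226, c = 50788/19839.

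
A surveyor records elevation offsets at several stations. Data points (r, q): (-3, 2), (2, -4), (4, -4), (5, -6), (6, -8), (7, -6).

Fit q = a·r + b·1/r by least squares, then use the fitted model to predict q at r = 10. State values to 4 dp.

q̂ = -10.0274

From the data, Σr·r = 139, Σr·1/r = 6, Σ1/r·1/r = 90281/176400.
And Σr·q = -150, Σ1/r·q = -247/35.
AᵀA·[a, b]ᵀ = Aᵀq becomes [[139, 6]; [6, 90281/176400]]·[a, b]ᵀ = [-150, -247/35]ᵀ.
det = 139·(90281/176400) − 6² = 6198659/176400.
a = ((-150)·(90281/176400) − 6·(-247/35))/(6198659/176400) = -6072870/6198659; b = (139·(-247/35) − 6·(-150))/(6198659/176400) = -14278320/6198659.
At r = 10: q̂ = (-6072870/6198659)·(10) + (-14278320/6198659)·(1/10) = -62156532/6198659.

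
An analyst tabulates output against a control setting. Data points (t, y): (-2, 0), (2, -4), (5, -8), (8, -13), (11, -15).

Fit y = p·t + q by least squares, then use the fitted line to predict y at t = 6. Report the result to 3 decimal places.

Normal-equation sums: Σt·t = 218, Σt = 24, Σ1 = 5.
For Mᵀy: Σt·y = -317, Σy = -40.
Δ = 218·5 − 24² = 514.
p = ((-317)·5 − 24·(-40))/514 = -625/514; q = (218·(-40) − 24·(-317))/514 = -556/257.
At t = 6: ŷ = (-625/514)·(6) + (-556/257)·(1) = -2431/257.

ŷ = -9.459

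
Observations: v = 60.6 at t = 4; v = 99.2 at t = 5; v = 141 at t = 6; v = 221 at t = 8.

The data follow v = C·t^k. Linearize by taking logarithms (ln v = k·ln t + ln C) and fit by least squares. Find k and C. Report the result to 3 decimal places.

k = 1.860, C = 4.798

Linearized form: ln v = k·ln t + ln C. From the 4 transformed points,
Sums: Σln t = 6.8669, Σ(ln t)² = 12.0466, Σln v = 19.0484, Σln t·ln v = 33.1807.
Normal system: [[12.0466, 6.8669]; [6.8669, 4]]·[k, ln C]ᵀ = [33.1807, 19.0484]ᵀ.
Solving (det = 1.0316): k = 1.86039, ln C = 1.56829, so C = exp(1.56829) = 4.79844.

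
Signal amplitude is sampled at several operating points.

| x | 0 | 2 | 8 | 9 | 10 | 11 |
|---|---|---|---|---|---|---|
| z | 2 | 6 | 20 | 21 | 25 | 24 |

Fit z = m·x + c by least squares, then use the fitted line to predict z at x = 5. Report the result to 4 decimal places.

Compute the Gram sums: Σx·x = 370, Σx = 40, Σ1 = 6.
And Σx·z = 875, Σz = 98.
AᵀA·[m, c]ᵀ = Aᵀz becomes [[370, 40]; [40, 6]]·[m, c]ᵀ = [875, 98]ᵀ.
det = 370·6 − 40² = 620.
m = (875·6 − 40·98)/620 = 133/62; c = (370·98 − 40·875)/620 = 63/31.
At x = 5: ẑ = (133/62)·(5) + (63/31)·(1) = 791/62.

ẑ = 12.7581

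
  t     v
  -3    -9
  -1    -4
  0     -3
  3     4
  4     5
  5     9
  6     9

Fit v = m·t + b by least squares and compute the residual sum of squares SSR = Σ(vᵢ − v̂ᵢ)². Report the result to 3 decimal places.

SSR = 3.479

From the data, Σt·t = 96, Σt = 14, Σ1 = 7.
Right-hand side: Σt·v = 162, Σv = 11.
Normal equations: [[96, 14]; [14, 7]]·[m, b]ᵀ = [162, 11]ᵀ.
det = 96·7 − 14² = 476.
m = (162·7 − 14·11)/476 = 35/17; b = (96·11 − 14·162)/476 = -303/119.
Residuals: -33/119, 72/119, -54/119, 44/119, -82/119, 149/119, -96/119; SSR = 414/119.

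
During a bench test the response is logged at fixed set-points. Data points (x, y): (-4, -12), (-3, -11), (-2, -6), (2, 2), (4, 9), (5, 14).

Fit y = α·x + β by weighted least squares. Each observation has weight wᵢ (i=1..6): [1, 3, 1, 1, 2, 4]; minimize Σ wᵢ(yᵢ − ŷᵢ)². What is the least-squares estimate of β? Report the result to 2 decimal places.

The normal equations are: 183·α + 15·β = 515;  15·α + 12·β = 25.
det = 183·12 − 15² = 1971.
α = (515·12 − 15·25)/1971 = 215/73; β = (183·25 − 15·515)/1971 = -350/219.

β = -1.60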